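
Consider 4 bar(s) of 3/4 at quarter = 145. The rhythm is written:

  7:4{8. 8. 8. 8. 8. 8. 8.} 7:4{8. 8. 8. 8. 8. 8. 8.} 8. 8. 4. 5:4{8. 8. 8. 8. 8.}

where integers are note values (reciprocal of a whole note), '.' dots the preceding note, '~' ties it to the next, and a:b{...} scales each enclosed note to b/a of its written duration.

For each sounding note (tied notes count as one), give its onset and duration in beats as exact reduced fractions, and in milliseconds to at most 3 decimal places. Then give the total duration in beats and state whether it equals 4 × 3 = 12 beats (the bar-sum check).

1) 0.0ms=0b +177.34ms=3/7b
2) 177.34ms=3/7b +177.34ms=3/7b
3) 354.68ms=6/7b +177.34ms=3/7b
4) 532.02ms=9/7b +177.34ms=3/7b
5) 709.36ms=12/7b +177.34ms=3/7b
6) 886.7ms=15/7b +177.34ms=3/7b
7) 1064.039ms=18/7b +177.34ms=3/7b
8) 1241.379ms=3b +177.34ms=3/7b
9) 1418.719ms=24/7b +177.34ms=3/7b
10) 1596.059ms=27/7b +177.34ms=3/7b
11) 1773.399ms=30/7b +177.34ms=3/7b
12) 1950.739ms=33/7b +177.34ms=3/7b
13) 2128.079ms=36/7b +177.34ms=3/7b
14) 2305.419ms=39/7b +177.34ms=3/7b
15) 2482.759ms=6b +310.345ms=3/4b
16) 2793.103ms=27/4b +310.345ms=3/4b
17) 3103.448ms=15/2b +620.69ms=3/2b
18) 3724.138ms=9b +248.276ms=3/5b
19) 3972.414ms=48/5b +248.276ms=3/5b
20) 4220.69ms=51/5b +248.276ms=3/5b
21) 4468.966ms=54/5b +248.276ms=3/5b
22) 4717.241ms=57/5b +248.276ms=3/5b
Σ=12b of 12 (145bpm 3/4) — PASS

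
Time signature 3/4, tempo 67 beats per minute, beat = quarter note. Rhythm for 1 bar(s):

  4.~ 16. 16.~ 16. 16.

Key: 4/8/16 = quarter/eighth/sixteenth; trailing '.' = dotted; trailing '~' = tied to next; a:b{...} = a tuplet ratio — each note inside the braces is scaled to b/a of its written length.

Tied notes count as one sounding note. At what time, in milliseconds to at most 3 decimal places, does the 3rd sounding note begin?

1. 0.0ms @ 0 + 1679.104ms (15/8)
2. 1679.104ms @ 15/8 + 671.642ms (3/4)
3. 2350.746ms @ 21/8 + 335.821ms (3/8)

note 3 onset = 21/8b = 2350.746ms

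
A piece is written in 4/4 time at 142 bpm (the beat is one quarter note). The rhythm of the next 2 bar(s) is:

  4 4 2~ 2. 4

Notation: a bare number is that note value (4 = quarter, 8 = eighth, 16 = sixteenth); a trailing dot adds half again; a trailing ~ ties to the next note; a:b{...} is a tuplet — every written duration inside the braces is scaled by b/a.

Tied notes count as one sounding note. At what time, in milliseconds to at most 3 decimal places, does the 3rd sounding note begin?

note 3 onset = 2b = 845.07ms

1. 0.0ms @ 0 + 422.535ms (1)
2. 422.535ms @ 1 + 422.535ms (1)
3. 845.07ms @ 2 + 2112.676ms (5)
4. 2957.746ms @ 7 + 422.535ms (1)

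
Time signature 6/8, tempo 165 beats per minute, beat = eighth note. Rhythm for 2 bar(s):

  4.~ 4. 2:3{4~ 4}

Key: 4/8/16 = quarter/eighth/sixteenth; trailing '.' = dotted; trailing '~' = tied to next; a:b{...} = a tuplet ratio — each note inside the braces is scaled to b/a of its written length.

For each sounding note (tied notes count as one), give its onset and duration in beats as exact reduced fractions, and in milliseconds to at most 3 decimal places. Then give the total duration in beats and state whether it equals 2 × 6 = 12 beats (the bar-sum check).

1) 0.0ms=0b +2181.818ms=6b
2) 2181.818ms=6b +2181.818ms=6b
Σ=12b of 12 (165bpm 6/8) — PASS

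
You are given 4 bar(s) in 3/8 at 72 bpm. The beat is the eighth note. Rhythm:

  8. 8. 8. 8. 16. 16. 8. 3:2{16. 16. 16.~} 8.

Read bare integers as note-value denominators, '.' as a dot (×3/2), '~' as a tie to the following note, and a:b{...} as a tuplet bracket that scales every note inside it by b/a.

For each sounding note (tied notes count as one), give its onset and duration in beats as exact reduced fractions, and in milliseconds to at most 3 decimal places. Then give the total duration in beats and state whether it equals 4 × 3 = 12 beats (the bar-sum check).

1) 0.0ms=0b +1250.0ms=3/2b
2) 1250.0ms=3/2b +1250.0ms=3/2b
3) 2500.0ms=3b +1250.0ms=3/2b
4) 3750.0ms=9/2b +1250.0ms=3/2b
5) 5000.0ms=6b +625.0ms=3/4b
6) 5625.0ms=27/4b +625.0ms=3/4b
7) 6250.0ms=15/2b +1250.0ms=3/2b
8) 7500.0ms=9b +416.667ms=1/2b
9) 7916.667ms=19/2b +416.667ms=1/2b
10) 8333.333ms=10b +1666.667ms=2b
Σ=12b of 12 (72bpm 3/8) — PASS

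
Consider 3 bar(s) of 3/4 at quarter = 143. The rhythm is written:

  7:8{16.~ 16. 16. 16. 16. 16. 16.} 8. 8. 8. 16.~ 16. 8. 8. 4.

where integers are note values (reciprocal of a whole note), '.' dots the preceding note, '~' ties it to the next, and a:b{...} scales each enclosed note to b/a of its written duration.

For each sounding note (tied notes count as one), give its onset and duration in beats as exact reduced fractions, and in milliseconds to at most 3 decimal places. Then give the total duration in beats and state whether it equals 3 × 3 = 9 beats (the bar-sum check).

1) 0.0ms=0b +359.64ms=6/7b
2) 359.64ms=6/7b +179.82ms=3/7b
3) 539.461ms=9/7b +179.82ms=3/7b
4) 719.281ms=12/7b +179.82ms=3/7b
5) 899.101ms=15/7b +179.82ms=3/7b
6) 1078.921ms=18/7b +179.82ms=3/7b
7) 1258.741ms=3b +314.685ms=3/4b
8) 1573.427ms=15/4b +314.685ms=3/4b
9) 1888.112ms=9/2b +314.685ms=3/4b
10) 2202.797ms=21/4b +314.685ms=3/4b
11) 2517.483ms=6b +314.685ms=3/4b
12) 2832.168ms=27/4b +314.685ms=3/4b
13) 3146.853ms=15/2b +629.371ms=3/2b
Σ=9b of 9 (143bpm 3/4) — PASS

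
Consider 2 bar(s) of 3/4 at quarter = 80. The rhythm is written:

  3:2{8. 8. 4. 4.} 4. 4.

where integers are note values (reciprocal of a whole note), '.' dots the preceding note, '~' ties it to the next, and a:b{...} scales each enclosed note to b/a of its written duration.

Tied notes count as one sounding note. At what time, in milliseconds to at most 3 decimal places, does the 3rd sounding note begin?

note 3 onset = 1b = 750.0ms

1. 0.0ms @ 0 + 375.0ms (1/2)
2. 375.0ms @ 1/2 + 375.0ms (1/2)
3. 750.0ms @ 1 + 750.0ms (1)
4. 1500.0ms @ 2 + 750.0ms (1)
5. 2250.0ms @ 3 + 1125.0ms (3/2)
6. 3375.0ms @ 9/2 + 1125.0ms (3/2)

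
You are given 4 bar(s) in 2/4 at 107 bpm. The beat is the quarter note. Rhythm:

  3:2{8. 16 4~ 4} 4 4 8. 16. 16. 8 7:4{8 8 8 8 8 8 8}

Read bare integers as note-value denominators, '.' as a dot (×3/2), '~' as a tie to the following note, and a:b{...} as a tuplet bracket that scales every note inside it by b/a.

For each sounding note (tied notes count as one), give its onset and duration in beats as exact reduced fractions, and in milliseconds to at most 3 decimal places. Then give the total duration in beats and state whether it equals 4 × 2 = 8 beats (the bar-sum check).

1) 0.0ms=0b +280.374ms=1/2b
2) 280.374ms=1/2b +93.458ms=1/6b
3) 373.832ms=2/3b +747.664ms=4/3b
4) 1121.495ms=2b +560.748ms=1b
5) 1682.243ms=3b +560.748ms=1b
6) 2242.991ms=4b +420.561ms=3/4b
7) 2663.551ms=19/4b +210.28ms=3/8b
8) 2873.832ms=41/8b +210.28ms=3/8b
9) 3084.112ms=11/2b +280.374ms=1/2b
10) 3364.486ms=6b +160.214ms=2/7b
11) 3524.7ms=44/7b +160.214ms=2/7b
12) 3684.913ms=46/7b +160.214ms=2/7b
13) 3845.127ms=48/7b +160.214ms=2/7b
14) 4005.34ms=50/7b +160.214ms=2/7b
15) 4165.554ms=52/7b +160.214ms=2/7b
16) 4325.768ms=54/7b +160.214ms=2/7b
Σ=8b of 8 (107bpm 2/4) — PASS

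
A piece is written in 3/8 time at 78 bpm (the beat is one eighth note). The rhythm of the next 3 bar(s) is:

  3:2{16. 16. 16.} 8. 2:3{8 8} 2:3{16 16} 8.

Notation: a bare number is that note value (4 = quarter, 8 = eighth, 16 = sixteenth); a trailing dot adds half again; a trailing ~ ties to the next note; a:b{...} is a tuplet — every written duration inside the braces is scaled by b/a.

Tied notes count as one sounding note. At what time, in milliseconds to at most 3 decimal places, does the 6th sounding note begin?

1. 0.0ms @ 0 + 384.615ms (1/2)
2. 384.615ms @ 1/2 + 384.615ms (1/2)
3. 769.231ms @ 1 + 384.615ms (1/2)
4. 1153.846ms @ 3/2 + 1153.846ms (3/2)
5. 2307.692ms @ 3 + 1153.846ms (3/2)
6. 3461.538ms @ 9/2 + 1153.846ms (3/2)
7. 4615.385ms @ 6 + 576.923ms (3/4)
8. 5192.308ms @ 27/4 + 576.923ms (3/4)
9. 5769.231ms @ 15/2 + 1153.846ms (3/2)

note 6 onset = 9/2b = 3461.538ms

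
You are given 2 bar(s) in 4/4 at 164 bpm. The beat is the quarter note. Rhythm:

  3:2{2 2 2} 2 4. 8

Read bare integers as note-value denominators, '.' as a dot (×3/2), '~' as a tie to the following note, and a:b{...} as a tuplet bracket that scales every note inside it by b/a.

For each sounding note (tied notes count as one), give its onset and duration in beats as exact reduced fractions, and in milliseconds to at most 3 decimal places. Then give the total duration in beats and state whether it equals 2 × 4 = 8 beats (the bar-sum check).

1) 0.0ms=0b +487.805ms=4/3b
2) 487.805ms=4/3b +487.805ms=4/3b
3) 975.61ms=8/3b +487.805ms=4/3b
4) 1463.415ms=4b +731.707ms=2b
5) 2195.122ms=6b +548.78ms=3/2b
6) 2743.902ms=15/2b +182.927ms=1/2b
Σ=8b of 8 (164bpm 4/4) — PASS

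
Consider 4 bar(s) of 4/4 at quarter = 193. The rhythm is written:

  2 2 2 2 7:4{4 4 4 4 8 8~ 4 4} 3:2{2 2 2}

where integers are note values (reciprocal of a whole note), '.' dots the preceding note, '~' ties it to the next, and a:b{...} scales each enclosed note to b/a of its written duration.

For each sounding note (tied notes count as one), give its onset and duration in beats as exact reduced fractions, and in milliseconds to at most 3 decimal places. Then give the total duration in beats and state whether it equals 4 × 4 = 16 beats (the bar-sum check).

1) 0.0ms=0b +621.762ms=2b
2) 621.762ms=2b +621.762ms=2b
3) 1243.523ms=4b +621.762ms=2b
4) 1865.285ms=6b +621.762ms=2b
5) 2487.047ms=8b +177.646ms=4/7b
6) 2664.693ms=60/7b +177.646ms=4/7b
7) 2842.339ms=64/7b +177.646ms=4/7b
8) 3019.985ms=68/7b +177.646ms=4/7b
9) 3197.631ms=72/7b +88.823ms=2/7b
10) 3286.454ms=74/7b +266.469ms=6/7b
11) 3552.924ms=80/7b +177.646ms=4/7b
12) 3730.57ms=12b +414.508ms=4/3b
13) 4145.078ms=40/3b +414.508ms=4/3b
14) 4559.585ms=44/3b +414.508ms=4/3b
Σ=16b of 16 (193bpm 4/4) — PASS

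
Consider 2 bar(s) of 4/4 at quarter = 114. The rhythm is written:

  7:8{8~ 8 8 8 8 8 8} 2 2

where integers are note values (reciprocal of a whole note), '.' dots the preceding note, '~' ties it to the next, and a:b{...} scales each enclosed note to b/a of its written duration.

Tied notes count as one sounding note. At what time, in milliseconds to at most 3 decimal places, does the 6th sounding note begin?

1. 0.0ms @ 0 + 601.504ms (8/7)
2. 601.504ms @ 8/7 + 300.752ms (4/7)
3. 902.256ms @ 12/7 + 300.752ms (4/7)
4. 1203.008ms @ 16/7 + 300.752ms (4/7)
5. 1503.759ms @ 20/7 + 300.752ms (4/7)
6. 1804.511ms @ 24/7 + 300.752ms (4/7)
7. 2105.263ms @ 4 + 1052.632ms (2)
8. 3157.895ms @ 6 + 1052.632ms (2)

note 6 onset = 24/7b = 1804.511ms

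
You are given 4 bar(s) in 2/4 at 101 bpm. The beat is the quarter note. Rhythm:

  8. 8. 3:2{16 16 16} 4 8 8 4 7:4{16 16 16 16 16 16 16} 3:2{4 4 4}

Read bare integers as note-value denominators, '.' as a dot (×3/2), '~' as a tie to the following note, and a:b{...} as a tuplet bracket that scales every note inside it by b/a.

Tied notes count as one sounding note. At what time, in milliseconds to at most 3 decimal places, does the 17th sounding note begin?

1. 0.0ms @ 0 + 445.545ms (3/4)
2. 445.545ms @ 3/4 + 445.545ms (3/4)
3. 891.089ms @ 3/2 + 99.01ms (1/6)
4. 990.099ms @ 5/3 + 99.01ms (1/6)
5. 1089.109ms @ 11/6 + 99.01ms (1/6)
6. 1188.119ms @ 2 + 594.059ms (1)
7. 1782.178ms @ 3 + 297.03ms (1/2)
8. 2079.208ms @ 7/2 + 297.03ms (1/2)
9. 2376.238ms @ 4 + 594.059ms (1)
10. 2970.297ms @ 5 + 84.866ms (1/7)
11. 3055.163ms @ 36/7 + 84.866ms (1/7)
12. 3140.028ms @ 37/7 + 84.866ms (1/7)
13. 3224.894ms @ 38/7 + 84.866ms (1/7)
14. 3309.76ms @ 39/7 + 84.866ms (1/7)
15. 3394.625ms @ 40/7 + 84.866ms (1/7)
16. 3479.491ms @ 41/7 + 84.866ms (1/7)
17. 3564.356ms @ 6 + 396.04ms (2/3)
18. 3960.396ms @ 20/3 + 396.04ms (2/3)
19. 4356.436ms @ 22/3 + 396.04ms (2/3)

note 17 onset = 6b = 3564.356ms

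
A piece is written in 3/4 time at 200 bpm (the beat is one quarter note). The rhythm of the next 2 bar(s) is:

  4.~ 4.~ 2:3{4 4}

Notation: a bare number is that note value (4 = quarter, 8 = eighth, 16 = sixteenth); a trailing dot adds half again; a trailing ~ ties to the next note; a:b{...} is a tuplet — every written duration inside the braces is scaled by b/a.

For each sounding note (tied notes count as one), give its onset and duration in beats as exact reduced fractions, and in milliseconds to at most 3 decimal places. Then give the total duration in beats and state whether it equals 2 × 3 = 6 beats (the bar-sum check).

1) 0.0ms=0b +1350.0ms=9/2b
2) 1350.0ms=9/2b +450.0ms=3/2b
Σ=6b of 6 (200bpm 3/4) — PASS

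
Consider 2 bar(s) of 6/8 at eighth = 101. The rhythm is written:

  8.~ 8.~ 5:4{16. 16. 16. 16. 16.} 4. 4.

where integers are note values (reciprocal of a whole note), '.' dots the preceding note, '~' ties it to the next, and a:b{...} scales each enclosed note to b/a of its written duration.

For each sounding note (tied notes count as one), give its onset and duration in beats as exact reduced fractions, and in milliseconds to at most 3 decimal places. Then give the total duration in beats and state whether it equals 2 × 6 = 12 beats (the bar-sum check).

1) 0.0ms=0b +2138.614ms=18/5b
2) 2138.614ms=18/5b +356.436ms=3/5b
3) 2495.05ms=21/5b +356.436ms=3/5b
4) 2851.485ms=24/5b +356.436ms=3/5b
5) 3207.921ms=27/5b +356.436ms=3/5b
6) 3564.356ms=6b +1782.178ms=3b
7) 5346.535ms=9b +1782.178ms=3b
Σ=12b of 12 (101bpm 6/8) — PASS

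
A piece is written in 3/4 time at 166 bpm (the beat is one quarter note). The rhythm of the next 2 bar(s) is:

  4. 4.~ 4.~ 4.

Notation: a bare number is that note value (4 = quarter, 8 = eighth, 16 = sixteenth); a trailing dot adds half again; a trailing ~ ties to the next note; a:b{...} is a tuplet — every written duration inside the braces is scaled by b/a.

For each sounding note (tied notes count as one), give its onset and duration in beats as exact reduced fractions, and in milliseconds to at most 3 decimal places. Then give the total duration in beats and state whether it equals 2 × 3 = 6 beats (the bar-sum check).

1) 0.0ms=0b +542.169ms=3/2b
2) 542.169ms=3/2b +1626.506ms=9/2b
Σ=6b of 6 (166bpm 3/4) — PASS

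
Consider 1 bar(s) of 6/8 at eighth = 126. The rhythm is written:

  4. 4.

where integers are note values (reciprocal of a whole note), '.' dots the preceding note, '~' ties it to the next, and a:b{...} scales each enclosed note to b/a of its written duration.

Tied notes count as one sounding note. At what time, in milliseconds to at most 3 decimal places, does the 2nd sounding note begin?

note 2 onset = 3b = 1428.571ms

1. 0.0ms @ 0 + 1428.571ms (3)
2. 1428.571ms @ 3 + 1428.571ms (3)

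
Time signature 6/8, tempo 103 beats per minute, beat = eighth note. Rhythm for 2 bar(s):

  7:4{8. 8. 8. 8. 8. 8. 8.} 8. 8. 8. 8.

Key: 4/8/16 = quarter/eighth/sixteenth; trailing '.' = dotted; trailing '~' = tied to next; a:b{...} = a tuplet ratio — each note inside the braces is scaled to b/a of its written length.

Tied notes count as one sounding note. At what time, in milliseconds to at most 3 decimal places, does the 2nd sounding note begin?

1. 0.0ms @ 0 + 499.307ms (6/7)
2. 499.307ms @ 6/7 + 499.307ms (6/7)
3. 998.613ms @ 12/7 + 499.307ms (6/7)
4. 1497.92ms @ 18/7 + 499.307ms (6/7)
5. 1997.226ms @ 24/7 + 499.307ms (6/7)
6. 2496.533ms @ 30/7 + 499.307ms (6/7)
7. 2995.839ms @ 36/7 + 499.307ms (6/7)
8. 3495.146ms @ 6 + 873.786ms (3/2)
9. 4368.932ms @ 15/2 + 873.786ms (3/2)
10. 5242.718ms @ 9 + 873.786ms (3/2)
11. 6116.505ms @ 21/2 + 873.786ms (3/2)

note 2 onset = 6/7b = 499.307ms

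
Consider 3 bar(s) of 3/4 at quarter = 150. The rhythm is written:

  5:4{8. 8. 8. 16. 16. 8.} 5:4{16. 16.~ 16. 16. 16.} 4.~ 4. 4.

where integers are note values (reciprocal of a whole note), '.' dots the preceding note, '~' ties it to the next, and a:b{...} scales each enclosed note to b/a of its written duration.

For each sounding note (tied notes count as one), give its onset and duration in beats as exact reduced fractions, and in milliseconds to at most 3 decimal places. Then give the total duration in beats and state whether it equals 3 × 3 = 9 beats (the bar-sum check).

1) 0.0ms=0b +240.0ms=3/5b
2) 240.0ms=3/5b +240.0ms=3/5b
3) 480.0ms=6/5b +240.0ms=3/5b
4) 720.0ms=9/5b +120.0ms=3/10b
5) 840.0ms=21/10b +120.0ms=3/10b
6) 960.0ms=12/5b +240.0ms=3/5b
7) 1200.0ms=3b +120.0ms=3/10b
8) 1320.0ms=33/10b +240.0ms=3/5b
9) 1560.0ms=39/10b +120.0ms=3/10b
10) 1680.0ms=21/5b +120.0ms=3/10b
11) 1800.0ms=9/2b +1200.0ms=3b
12) 3000.0ms=15/2b +600.0ms=3/2b
Σ=9b of 9 (150bpm 3/4) — PASS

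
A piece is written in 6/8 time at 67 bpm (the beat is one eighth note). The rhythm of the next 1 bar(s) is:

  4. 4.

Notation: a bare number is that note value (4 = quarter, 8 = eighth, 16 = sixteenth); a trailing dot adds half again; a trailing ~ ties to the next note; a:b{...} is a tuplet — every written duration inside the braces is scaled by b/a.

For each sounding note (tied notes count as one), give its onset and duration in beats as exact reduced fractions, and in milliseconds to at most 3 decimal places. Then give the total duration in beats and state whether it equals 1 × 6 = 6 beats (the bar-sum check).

1) 0.0ms=0b +2686.567ms=3b
2) 2686.567ms=3b +2686.567ms=3b
Σ=6b of 6 (67bpm 6/8) — PASS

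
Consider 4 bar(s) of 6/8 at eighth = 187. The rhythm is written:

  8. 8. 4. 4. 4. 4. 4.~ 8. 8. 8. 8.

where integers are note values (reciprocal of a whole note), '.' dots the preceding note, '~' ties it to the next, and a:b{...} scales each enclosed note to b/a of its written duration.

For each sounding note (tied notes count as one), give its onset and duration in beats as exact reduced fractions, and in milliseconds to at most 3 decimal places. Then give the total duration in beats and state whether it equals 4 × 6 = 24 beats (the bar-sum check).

1) 0.0ms=0b +481.283ms=3/2b
2) 481.283ms=3/2b +481.283ms=3/2b
3) 962.567ms=3b +962.567ms=3b
4) 1925.134ms=6b +962.567ms=3b
5) 2887.701ms=9b +962.567ms=3b
6) 3850.267ms=12b +962.567ms=3b
7) 4812.834ms=15b +1443.85ms=9/2b
8) 6256.684ms=39/2b +481.283ms=3/2b
9) 6737.968ms=21b +481.283ms=3/2b
10) 7219.251ms=45/2b +481.283ms=3/2b
Σ=24b of 24 (187bpm 6/8) — PASS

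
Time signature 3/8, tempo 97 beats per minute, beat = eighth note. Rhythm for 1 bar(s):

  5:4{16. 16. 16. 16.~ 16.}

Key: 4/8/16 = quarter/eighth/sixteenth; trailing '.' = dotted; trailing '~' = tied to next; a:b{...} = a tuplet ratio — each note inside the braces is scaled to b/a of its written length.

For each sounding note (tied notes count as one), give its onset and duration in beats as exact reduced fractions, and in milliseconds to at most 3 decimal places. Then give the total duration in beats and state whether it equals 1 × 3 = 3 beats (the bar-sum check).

1) 0.0ms=0b +371.134ms=3/5b
2) 371.134ms=3/5b +371.134ms=3/5b
3) 742.268ms=6/5b +371.134ms=3/5b
4) 1113.402ms=9/5b +742.268ms=6/5b
Σ=3b of 3 (97bpm 3/8) — PASS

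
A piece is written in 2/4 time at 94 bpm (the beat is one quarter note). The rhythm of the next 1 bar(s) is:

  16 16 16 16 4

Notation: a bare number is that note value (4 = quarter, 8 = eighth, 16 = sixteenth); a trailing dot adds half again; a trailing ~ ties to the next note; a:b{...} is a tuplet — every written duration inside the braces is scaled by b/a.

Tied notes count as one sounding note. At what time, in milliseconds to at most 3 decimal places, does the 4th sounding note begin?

note 4 onset = 3/4b = 478.723ms

1. 0.0ms @ 0 + 159.574ms (1/4)
2. 159.574ms @ 1/4 + 159.574ms (1/4)
3. 319.149ms @ 1/2 + 159.574ms (1/4)
4. 478.723ms @ 3/4 + 159.574ms (1/4)
5. 638.298ms @ 1 + 638.298ms (1)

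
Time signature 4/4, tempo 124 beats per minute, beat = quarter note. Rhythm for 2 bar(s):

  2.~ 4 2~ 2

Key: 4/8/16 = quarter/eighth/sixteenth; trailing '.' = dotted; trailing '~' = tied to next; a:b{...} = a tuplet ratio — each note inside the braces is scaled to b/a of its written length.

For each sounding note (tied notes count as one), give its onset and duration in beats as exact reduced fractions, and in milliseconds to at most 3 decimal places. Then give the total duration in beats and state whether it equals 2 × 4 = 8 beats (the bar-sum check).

1) 0.0ms=0b +1935.484ms=4b
2) 1935.484ms=4b +1935.484ms=4b
Σ=8b of 8 (124bpm 4/4) — PASS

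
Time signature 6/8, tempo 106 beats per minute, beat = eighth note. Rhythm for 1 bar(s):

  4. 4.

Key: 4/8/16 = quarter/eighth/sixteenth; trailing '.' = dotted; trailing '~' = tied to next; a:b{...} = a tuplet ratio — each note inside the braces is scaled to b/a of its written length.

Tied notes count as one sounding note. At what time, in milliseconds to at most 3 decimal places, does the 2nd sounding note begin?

note 2 onset = 3b = 1698.113ms

1. 0.0ms @ 0 + 1698.113ms (3)
2. 1698.113ms @ 3 + 1698.113ms (3)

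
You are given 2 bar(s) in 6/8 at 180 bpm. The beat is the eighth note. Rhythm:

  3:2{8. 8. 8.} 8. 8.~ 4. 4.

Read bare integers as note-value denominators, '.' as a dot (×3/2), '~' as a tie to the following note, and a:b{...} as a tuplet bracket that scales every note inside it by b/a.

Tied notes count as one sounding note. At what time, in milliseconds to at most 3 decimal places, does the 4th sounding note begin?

note 4 onset = 3b = 1000.0ms

1. 0.0ms @ 0 + 333.333ms (1)
2. 333.333ms @ 1 + 333.333ms (1)
3. 666.667ms @ 2 + 333.333ms (1)
4. 1000.0ms @ 3 + 500.0ms (3/2)
5. 1500.0ms @ 9/2 + 1500.0ms (9/2)
6. 3000.0ms @ 9 + 1000.0ms (3)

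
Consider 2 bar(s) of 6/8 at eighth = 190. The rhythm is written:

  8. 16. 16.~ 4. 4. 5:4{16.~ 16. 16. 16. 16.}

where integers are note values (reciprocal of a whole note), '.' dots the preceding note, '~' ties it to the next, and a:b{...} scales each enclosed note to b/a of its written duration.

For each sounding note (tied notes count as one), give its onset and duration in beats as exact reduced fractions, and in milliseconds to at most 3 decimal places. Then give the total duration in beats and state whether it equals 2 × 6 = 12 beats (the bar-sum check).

1) 0.0ms=0b +473.684ms=3/2b
2) 473.684ms=3/2b +236.842ms=3/4b
3) 710.526ms=9/4b +1184.211ms=15/4b
4) 1894.737ms=6b +947.368ms=3b
5) 2842.105ms=9b +378.947ms=6/5b
6) 3221.053ms=51/5b +189.474ms=3/5b
7) 3410.526ms=54/5b +189.474ms=3/5b
8) 3600.0ms=57/5b +189.474ms=3/5b
Σ=12b of 12 (190bpm 6/8) — PASS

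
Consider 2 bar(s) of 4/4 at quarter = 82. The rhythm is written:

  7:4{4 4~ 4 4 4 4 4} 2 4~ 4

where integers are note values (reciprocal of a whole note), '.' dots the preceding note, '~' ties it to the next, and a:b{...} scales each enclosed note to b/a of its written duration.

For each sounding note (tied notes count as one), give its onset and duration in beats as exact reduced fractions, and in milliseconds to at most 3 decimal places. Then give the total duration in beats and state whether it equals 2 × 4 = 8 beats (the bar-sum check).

1) 0.0ms=0b +418.118ms=4/7b
2) 418.118ms=4/7b +836.237ms=8/7b
3) 1254.355ms=12/7b +418.118ms=4/7b
4) 1672.474ms=16/7b +418.118ms=4/7b
5) 2090.592ms=20/7b +418.118ms=4/7b
6) 2508.711ms=24/7b +418.118ms=4/7b
7) 2926.829ms=4b +1463.415ms=2b
8) 4390.244ms=6b +1463.415ms=2b
Σ=8b of 8 (82bpm 4/4) — PASS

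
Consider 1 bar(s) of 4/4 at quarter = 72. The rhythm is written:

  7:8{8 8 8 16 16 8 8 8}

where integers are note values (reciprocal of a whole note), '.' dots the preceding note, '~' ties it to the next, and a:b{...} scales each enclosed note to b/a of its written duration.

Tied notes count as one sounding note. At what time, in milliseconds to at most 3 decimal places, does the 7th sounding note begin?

1. 0.0ms @ 0 + 476.19ms (4/7)
2. 476.19ms @ 4/7 + 476.19ms (4/7)
3. 952.381ms @ 8/7 + 476.19ms (4/7)
4. 1428.571ms @ 12/7 + 238.095ms (2/7)
5. 1666.667ms @ 2 + 238.095ms (2/7)
6. 1904.762ms @ 16/7 + 476.19ms (4/7)
7. 2380.952ms @ 20/7 + 476.19ms (4/7)
8. 2857.143ms @ 24/7 + 476.19ms (4/7)

note 7 onset = 20/7b = 2380.952ms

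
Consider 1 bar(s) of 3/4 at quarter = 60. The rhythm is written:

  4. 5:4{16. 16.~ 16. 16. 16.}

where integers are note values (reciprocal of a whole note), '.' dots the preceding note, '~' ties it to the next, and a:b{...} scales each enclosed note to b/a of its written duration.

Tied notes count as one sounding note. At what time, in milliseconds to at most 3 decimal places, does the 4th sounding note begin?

1. 0.0ms @ 0 + 1500.0ms (3/2)
2. 1500.0ms @ 3/2 + 300.0ms (3/10)
3. 1800.0ms @ 9/5 + 600.0ms (3/5)
4. 2400.0ms @ 12/5 + 300.0ms (3/10)
5. 2700.0ms @ 27/10 + 300.0ms (3/10)

note 4 onset = 12/5b = 2400.0ms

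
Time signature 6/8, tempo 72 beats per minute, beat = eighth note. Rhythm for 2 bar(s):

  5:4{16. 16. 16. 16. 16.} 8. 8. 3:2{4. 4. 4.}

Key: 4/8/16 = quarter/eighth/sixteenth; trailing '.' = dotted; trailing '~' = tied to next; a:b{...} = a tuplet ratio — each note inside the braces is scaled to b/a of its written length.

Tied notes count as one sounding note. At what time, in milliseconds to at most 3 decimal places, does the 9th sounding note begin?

note 9 onset = 8b = 6666.667ms

1. 0.0ms @ 0 + 500.0ms (3/5)
2. 500.0ms @ 3/5 + 500.0ms (3/5)
3. 1000.0ms @ 6/5 + 500.0ms (3/5)
4. 1500.0ms @ 9/5 + 500.0ms (3/5)
5. 2000.0ms @ 12/5 + 500.0ms (3/5)
6. 2500.0ms @ 3 + 1250.0ms (3/2)
7. 3750.0ms @ 9/2 + 1250.0ms (3/2)
8. 5000.0ms @ 6 + 1666.667ms (2)
9. 6666.667ms @ 8 + 1666.667ms (2)
10. 8333.333ms @ 10 + 1666.667ms (2)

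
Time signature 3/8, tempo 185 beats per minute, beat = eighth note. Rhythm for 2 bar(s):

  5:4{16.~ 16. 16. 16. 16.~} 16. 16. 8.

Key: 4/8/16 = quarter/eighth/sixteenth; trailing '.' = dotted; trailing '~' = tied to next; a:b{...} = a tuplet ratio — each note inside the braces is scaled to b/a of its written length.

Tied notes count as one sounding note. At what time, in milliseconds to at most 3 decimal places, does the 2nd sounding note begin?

1. 0.0ms @ 0 + 389.189ms (6/5)
2. 389.189ms @ 6/5 + 194.595ms (3/5)
3. 583.784ms @ 9/5 + 194.595ms (3/5)
4. 778.378ms @ 12/5 + 437.838ms (27/20)
5. 1216.216ms @ 15/4 + 243.243ms (3/4)
6. 1459.459ms @ 9/2 + 486.486ms (3/2)

note 2 onset = 6/5b = 389.189ms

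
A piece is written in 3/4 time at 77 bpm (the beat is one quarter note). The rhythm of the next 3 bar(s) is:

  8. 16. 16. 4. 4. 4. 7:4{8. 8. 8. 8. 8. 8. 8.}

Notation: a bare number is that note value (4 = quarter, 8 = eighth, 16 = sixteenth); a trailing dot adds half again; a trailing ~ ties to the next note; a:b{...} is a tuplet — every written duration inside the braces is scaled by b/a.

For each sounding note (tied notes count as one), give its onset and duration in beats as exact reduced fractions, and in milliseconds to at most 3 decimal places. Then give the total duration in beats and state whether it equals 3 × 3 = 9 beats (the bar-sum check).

1) 0.0ms=0b +584.416ms=3/4b
2) 584.416ms=3/4b +292.208ms=3/8b
3) 876.623ms=9/8b +292.208ms=3/8b
4) 1168.831ms=3/2b +1168.831ms=3/2b
5) 2337.662ms=3b +1168.831ms=3/2b
6) 3506.494ms=9/2b +1168.831ms=3/2b
7) 4675.325ms=6b +333.952ms=3/7b
8) 5009.276ms=45/7b +333.952ms=3/7b
9) 5343.228ms=48/7b +333.952ms=3/7b
10) 5677.18ms=51/7b +333.952ms=3/7b
11) 6011.132ms=54/7b +333.952ms=3/7b
12) 6345.083ms=57/7b +333.952ms=3/7b
13) 6679.035ms=60/7b +333.952ms=3/7b
Σ=9b of 9 (77bpm 3/4) — PASS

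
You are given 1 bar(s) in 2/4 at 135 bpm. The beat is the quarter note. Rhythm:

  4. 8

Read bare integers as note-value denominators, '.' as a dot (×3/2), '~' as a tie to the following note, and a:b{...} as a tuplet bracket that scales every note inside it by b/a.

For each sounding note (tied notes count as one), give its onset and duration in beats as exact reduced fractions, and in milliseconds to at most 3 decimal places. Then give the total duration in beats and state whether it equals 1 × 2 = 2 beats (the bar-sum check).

1) 0.0ms=0b +666.667ms=3/2b
2) 666.667ms=3/2b +222.222ms=1/2b
Σ=2b of 2 (135bpm 2/4) — PASS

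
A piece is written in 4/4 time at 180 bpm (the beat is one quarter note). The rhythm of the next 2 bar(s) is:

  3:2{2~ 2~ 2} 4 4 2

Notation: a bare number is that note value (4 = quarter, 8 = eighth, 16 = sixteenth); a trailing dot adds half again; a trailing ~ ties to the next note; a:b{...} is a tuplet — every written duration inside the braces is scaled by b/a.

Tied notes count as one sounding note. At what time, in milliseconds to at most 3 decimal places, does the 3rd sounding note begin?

note 3 onset = 5b = 1666.667ms

1. 0.0ms @ 0 + 1333.333ms (4)
2. 1333.333ms @ 4 + 333.333ms (1)
3. 1666.667ms @ 5 + 333.333ms (1)
4. 2000.0ms @ 6 + 666.667ms (2)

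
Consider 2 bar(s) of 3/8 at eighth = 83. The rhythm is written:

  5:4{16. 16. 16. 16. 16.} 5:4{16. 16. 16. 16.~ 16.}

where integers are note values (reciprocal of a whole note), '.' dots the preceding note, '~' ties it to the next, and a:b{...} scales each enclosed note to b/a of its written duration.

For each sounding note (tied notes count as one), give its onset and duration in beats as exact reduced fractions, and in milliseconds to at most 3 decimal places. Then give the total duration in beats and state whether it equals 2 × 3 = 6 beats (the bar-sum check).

1) 0.0ms=0b +433.735ms=3/5b
2) 433.735ms=3/5b +433.735ms=3/5b
3) 867.47ms=6/5b +433.735ms=3/5b
4) 1301.205ms=9/5b +433.735ms=3/5b
5) 1734.94ms=12/5b +433.735ms=3/5b
6) 2168.675ms=3b +433.735ms=3/5b
7) 2602.41ms=18/5b +433.735ms=3/5b
8) 3036.145ms=21/5b +433.735ms=3/5b
9) 3469.88ms=24/5b +867.47ms=6/5b
Σ=6b of 6 (83bpm 3/8) — PASS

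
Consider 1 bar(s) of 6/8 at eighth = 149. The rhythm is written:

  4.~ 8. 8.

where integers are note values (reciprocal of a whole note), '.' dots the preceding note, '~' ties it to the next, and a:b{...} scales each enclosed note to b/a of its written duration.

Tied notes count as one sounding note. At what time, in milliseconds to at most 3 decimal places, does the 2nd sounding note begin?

1. 0.0ms @ 0 + 1812.081ms (9/2)
2. 1812.081ms @ 9/2 + 604.027ms (3/2)

note 2 onset = 9/2b = 1812.081ms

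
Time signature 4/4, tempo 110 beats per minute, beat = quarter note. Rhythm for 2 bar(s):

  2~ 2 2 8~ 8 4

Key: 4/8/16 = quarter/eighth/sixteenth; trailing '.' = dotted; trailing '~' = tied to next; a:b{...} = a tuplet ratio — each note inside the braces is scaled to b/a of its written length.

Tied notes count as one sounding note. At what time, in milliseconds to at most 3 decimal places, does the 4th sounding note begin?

1. 0.0ms @ 0 + 2181.818ms (4)
2. 2181.818ms @ 4 + 1090.909ms (2)
3. 3272.727ms @ 6 + 545.455ms (1)
4. 3818.182ms @ 7 + 545.455ms (1)

note 4 onset = 7b = 3818.182ms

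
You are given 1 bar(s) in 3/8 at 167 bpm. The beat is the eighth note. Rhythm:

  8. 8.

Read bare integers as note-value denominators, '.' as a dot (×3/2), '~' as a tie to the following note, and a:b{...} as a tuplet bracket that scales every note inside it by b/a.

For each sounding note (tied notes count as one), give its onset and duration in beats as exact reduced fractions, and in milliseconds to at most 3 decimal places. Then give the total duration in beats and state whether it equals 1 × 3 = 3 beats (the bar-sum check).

1) 0.0ms=0b +538.922ms=3/2b
2) 538.922ms=3/2b +538.922ms=3/2b
Σ=3b of 3 (167bpm 3/8) — PASS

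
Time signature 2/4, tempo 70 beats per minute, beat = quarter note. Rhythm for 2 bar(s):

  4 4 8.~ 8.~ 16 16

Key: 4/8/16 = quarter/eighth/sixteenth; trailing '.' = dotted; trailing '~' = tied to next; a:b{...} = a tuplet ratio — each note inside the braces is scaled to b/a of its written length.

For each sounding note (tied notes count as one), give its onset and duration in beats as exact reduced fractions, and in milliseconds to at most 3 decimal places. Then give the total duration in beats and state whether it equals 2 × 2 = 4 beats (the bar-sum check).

1) 0.0ms=0b +857.143ms=1b
2) 857.143ms=1b +857.143ms=1b
3) 1714.286ms=2b +1500.0ms=7/4b
4) 3214.286ms=15/4b +214.286ms=1/4b
Σ=4b of 4 (70bpm 2/4) — PASS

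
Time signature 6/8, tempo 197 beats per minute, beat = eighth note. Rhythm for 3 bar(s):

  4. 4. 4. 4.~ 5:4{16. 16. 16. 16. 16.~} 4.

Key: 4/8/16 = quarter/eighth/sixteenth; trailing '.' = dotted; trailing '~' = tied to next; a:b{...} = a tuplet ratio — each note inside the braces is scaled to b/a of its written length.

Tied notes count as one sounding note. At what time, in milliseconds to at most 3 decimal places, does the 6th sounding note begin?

1. 0.0ms @ 0 + 913.706ms (3)
2. 913.706ms @ 3 + 913.706ms (3)
3. 1827.411ms @ 6 + 913.706ms (3)
4. 2741.117ms @ 9 + 1096.447ms (18/5)
5. 3837.563ms @ 63/5 + 182.741ms (3/5)
6. 4020.305ms @ 66/5 + 182.741ms (3/5)
7. 4203.046ms @ 69/5 + 182.741ms (3/5)
8. 4385.787ms @ 72/5 + 1096.447ms (18/5)

note 6 onset = 66/5b = 4020.305ms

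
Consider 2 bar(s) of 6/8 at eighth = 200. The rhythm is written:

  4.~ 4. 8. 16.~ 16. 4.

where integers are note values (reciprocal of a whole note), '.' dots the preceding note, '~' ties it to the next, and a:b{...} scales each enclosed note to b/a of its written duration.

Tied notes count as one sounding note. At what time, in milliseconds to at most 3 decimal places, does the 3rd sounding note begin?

note 3 onset = 15/2b = 2250.0ms

1. 0.0ms @ 0 + 1800.0ms (6)
2. 1800.0ms @ 6 + 450.0ms (3/2)
3. 2250.0ms @ 15/2 + 450.0ms (3/2)
4. 2700.0ms @ 9 + 900.0ms (3)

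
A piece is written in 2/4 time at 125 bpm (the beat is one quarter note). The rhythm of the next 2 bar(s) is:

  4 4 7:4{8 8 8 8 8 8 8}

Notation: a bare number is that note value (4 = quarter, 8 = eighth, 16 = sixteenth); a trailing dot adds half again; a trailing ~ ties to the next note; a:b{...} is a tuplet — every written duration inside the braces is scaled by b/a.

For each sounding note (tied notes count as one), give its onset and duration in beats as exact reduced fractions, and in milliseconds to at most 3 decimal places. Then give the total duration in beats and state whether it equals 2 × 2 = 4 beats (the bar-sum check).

1) 0.0ms=0b +480.0ms=1b
2) 480.0ms=1b +480.0ms=1b
3) 960.0ms=2b +137.143ms=2/7b
4) 1097.143ms=16/7b +137.143ms=2/7b
5) 1234.286ms=18/7b +137.143ms=2/7b
6) 1371.429ms=20/7b +137.143ms=2/7b
7) 1508.571ms=22/7b +137.143ms=2/7b
8) 1645.714ms=24/7b +137.143ms=2/7b
9) 1782.857ms=26/7b +137.143ms=2/7b
Σ=4b of 4 (125bpm 2/4) — PASS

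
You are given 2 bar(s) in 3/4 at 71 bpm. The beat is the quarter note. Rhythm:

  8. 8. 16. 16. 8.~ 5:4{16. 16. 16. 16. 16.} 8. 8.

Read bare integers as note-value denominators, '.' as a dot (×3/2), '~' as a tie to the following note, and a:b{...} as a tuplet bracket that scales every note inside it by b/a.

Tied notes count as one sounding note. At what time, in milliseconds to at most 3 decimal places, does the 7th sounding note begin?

note 7 onset = 18/5b = 3042.254ms

1. 0.0ms @ 0 + 633.803ms (3/4)
2. 633.803ms @ 3/4 + 633.803ms (3/4)
3. 1267.606ms @ 3/2 + 316.901ms (3/8)
4. 1584.507ms @ 15/8 + 316.901ms (3/8)
5. 1901.408ms @ 9/4 + 887.324ms (21/20)
6. 2788.732ms @ 33/10 + 253.521ms (3/10)
7. 3042.254ms @ 18/5 + 253.521ms (3/10)
8. 3295.775ms @ 39/10 + 253.521ms (3/10)
9. 3549.296ms @ 21/5 + 253.521ms (3/10)
10. 3802.817ms @ 9/2 + 633.803ms (3/4)
11. 4436.62ms @ 21/4 + 633.803ms (3/4)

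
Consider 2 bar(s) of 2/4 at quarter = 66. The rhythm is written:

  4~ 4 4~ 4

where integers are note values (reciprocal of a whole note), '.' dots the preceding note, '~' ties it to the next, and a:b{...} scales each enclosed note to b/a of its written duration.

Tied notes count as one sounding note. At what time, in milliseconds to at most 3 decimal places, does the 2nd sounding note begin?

1. 0.0ms @ 0 + 1818.182ms (2)
2. 1818.182ms @ 2 + 1818.182ms (2)

note 2 onset = 2b = 1818.182ms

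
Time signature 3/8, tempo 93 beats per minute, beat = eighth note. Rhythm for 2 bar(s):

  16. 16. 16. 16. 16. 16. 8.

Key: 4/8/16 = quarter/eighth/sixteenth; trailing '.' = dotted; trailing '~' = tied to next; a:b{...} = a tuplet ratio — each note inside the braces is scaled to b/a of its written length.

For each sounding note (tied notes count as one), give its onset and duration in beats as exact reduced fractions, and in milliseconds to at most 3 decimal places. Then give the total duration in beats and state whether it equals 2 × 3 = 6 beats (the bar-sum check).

1) 0.0ms=0b +483.871ms=3/4b
2) 483.871ms=3/4b +483.871ms=3/4b
3) 967.742ms=3/2b +483.871ms=3/4b
4) 1451.613ms=9/4b +483.871ms=3/4b
5) 1935.484ms=3b +483.871ms=3/4b
6) 2419.355ms=15/4b +483.871ms=3/4b
7) 2903.226ms=9/2b +967.742ms=3/2b
Σ=6b of 6 (93bpm 3/8) — PASS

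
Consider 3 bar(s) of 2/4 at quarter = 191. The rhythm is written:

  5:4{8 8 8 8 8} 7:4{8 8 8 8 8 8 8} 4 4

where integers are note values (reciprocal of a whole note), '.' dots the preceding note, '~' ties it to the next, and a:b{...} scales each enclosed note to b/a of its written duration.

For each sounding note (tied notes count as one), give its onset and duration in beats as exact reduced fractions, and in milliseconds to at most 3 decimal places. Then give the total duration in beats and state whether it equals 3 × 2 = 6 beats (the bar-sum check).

1) 0.0ms=0b +125.654ms=2/5b
2) 125.654ms=2/5b +125.654ms=2/5b
3) 251.309ms=4/5b +125.654ms=2/5b
4) 376.963ms=6/5b +125.654ms=2/5b
5) 502.618ms=8/5b +125.654ms=2/5b
6) 628.272ms=2b +89.753ms=2/7b
7) 718.025ms=16/7b +89.753ms=2/7b
8) 807.779ms=18/7b +89.753ms=2/7b
9) 897.532ms=20/7b +89.753ms=2/7b
10) 987.285ms=22/7b +89.753ms=2/7b
11) 1077.038ms=24/7b +89.753ms=2/7b
12) 1166.791ms=26/7b +89.753ms=2/7b
13) 1256.545ms=4b +314.136ms=1b
14) 1570.681ms=5b +314.136ms=1b
Σ=6b of 6 (191bpm 2/4) — PASS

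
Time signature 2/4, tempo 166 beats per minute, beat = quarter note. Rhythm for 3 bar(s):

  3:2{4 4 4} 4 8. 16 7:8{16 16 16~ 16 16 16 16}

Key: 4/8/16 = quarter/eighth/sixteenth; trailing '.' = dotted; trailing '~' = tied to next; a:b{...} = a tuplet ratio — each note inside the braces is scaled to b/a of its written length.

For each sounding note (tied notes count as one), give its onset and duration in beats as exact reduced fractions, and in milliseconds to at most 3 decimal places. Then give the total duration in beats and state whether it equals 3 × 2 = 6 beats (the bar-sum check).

1) 0.0ms=0b +240.964ms=2/3b
2) 240.964ms=2/3b +240.964ms=2/3b
3) 481.928ms=4/3b +240.964ms=2/3b
4) 722.892ms=2b +361.446ms=1b
5) 1084.337ms=3b +271.084ms=3/4b
6) 1355.422ms=15/4b +90.361ms=1/4b
7) 1445.783ms=4b +103.27ms=2/7b
8) 1549.053ms=30/7b +103.27ms=2/7b
9) 1652.324ms=32/7b +206.54ms=4/7b
10) 1858.864ms=36/7b +103.27ms=2/7b
11) 1962.134ms=38/7b +103.27ms=2/7b
12) 2065.404ms=40/7b +103.27ms=2/7b
Σ=6b of 6 (166bpm 2/4) — PASS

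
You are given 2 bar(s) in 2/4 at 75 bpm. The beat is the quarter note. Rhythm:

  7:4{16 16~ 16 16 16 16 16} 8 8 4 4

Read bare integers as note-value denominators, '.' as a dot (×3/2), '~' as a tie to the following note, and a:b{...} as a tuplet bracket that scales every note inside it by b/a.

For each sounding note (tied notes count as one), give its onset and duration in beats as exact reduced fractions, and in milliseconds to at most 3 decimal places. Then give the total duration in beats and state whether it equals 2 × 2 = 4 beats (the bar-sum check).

1) 0.0ms=0b +114.286ms=1/7b
2) 114.286ms=1/7b +228.571ms=2/7b
3) 342.857ms=3/7b +114.286ms=1/7b
4) 457.143ms=4/7b +114.286ms=1/7b
5) 571.429ms=5/7b +114.286ms=1/7b
6) 685.714ms=6/7b +114.286ms=1/7b
7) 800.0ms=1b +400.0ms=1/2b
8) 1200.0ms=3/2b +400.0ms=1/2b
9) 1600.0ms=2b +800.0ms=1b
10) 2400.0ms=3b +800.0ms=1b
Σ=4b of 4 (75bpm 2/4) — PASS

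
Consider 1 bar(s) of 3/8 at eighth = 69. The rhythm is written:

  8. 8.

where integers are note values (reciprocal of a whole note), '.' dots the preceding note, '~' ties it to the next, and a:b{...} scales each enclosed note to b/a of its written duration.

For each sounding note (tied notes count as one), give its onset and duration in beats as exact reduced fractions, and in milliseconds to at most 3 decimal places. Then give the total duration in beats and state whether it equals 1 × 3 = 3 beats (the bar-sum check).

1) 0.0ms=0b +1304.348ms=3/2b
2) 1304.348ms=3/2b +1304.348ms=3/2b
Σ=3b of 3 (69bpm 3/8) — PASS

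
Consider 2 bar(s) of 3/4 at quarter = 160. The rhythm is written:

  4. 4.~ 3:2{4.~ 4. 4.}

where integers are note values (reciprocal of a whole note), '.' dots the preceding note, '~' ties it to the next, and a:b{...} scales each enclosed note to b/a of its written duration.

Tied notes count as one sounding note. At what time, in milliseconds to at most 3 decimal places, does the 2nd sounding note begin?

1. 0.0ms @ 0 + 562.5ms (3/2)
2. 562.5ms @ 3/2 + 1312.5ms (7/2)
3. 1875.0ms @ 5 + 375.0ms (1)

note 2 onset = 3/2b = 562.5ms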